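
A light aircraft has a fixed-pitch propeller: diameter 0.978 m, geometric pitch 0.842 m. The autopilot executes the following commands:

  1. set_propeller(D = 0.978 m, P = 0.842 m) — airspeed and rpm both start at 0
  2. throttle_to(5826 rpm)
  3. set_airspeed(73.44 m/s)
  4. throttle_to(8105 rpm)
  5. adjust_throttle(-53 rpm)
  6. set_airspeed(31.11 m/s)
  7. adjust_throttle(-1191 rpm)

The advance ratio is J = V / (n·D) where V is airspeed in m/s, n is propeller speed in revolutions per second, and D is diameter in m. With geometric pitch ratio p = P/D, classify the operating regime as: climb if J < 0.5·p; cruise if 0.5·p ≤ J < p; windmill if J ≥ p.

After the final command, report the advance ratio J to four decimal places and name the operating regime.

set_propeller: D = 0.978 m, P = 0.842 m (p = P/D = 0.860941); state ← (V=0, rpm=0)
throttle_to(5826): rpm ← 5826
set_airspeed(73.44): V ← 73.44 m/s
throttle_to(8105): rpm ← 8105
adjust_throttle(-53): rpm ← 8105 -53 = 8052
set_airspeed(31.11): V ← 31.11 m/s
adjust_throttle(-1191): rpm ← 8052 -1191 = 6861
final state: V = 31.11 m/s, rpm = 6861 → n = rpm/60 = 114.350000 rev/s
J = V / (n·D) = 31.11 / (114.350000 × 0.978) = 0.278179
regime bands: climb J<0.4305 | cruise [0.4305, 0.8609) | windmill J≥0.8609
J = 0.2782 → climb

J = 0.2782, regime = climb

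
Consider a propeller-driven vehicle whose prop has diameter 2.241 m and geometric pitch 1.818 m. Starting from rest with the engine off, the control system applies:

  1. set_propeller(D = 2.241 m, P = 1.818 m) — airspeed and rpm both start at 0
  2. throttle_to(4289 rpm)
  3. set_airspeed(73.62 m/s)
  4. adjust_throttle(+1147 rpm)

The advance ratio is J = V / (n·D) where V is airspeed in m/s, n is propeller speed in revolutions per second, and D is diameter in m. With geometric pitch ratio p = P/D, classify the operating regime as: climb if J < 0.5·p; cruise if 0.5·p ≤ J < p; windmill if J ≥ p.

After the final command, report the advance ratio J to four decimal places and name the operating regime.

J = 0.3626, regime = climb

set_propeller: D = 2.241 m, P = 1.818 m (p = P/D = 0.811245); state ← (V=0, rpm=0)
throttle_to(4289): rpm ← 4289
set_airspeed(73.62): V ← 73.62 m/s
adjust_throttle(+1147): rpm ← 4289 +1147 = 5436
final state: V = 73.62 m/s, rpm = 5436 → n = rpm/60 = 90.600000 rev/s
J = V / (n·D) = 73.62 / (90.600000 × 2.241) = 0.362598
regime bands: climb J<0.4056 | cruise [0.4056, 0.8112) | windmill J≥0.8112
J = 0.3626 → climb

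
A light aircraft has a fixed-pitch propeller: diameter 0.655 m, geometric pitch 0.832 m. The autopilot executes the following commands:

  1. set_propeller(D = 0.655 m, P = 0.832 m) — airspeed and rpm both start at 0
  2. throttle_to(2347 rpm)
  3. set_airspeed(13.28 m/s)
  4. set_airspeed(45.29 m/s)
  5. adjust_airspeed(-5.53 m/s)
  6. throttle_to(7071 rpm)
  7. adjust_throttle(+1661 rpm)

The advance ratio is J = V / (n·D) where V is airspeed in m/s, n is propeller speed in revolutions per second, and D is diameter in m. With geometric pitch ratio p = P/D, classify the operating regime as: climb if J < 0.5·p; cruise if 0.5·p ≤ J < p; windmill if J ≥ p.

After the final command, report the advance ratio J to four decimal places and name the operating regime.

set_propeller: D = 0.655 m, P = 0.832 m (p = P/D = 1.270229); state ← (V=0, rpm=0)
throttle_to(2347): rpm ← 2347
set_airspeed(13.28): V ← 13.28 m/s
set_airspeed(45.29): V ← 45.29 m/s
adjust_airspeed(-5.53): V ← 45.29 -5.53 = 39.76 m/s
throttle_to(7071): rpm ← 7071
adjust_throttle(+1661): rpm ← 7071 +1661 = 8732
final state: V = 39.76 m/s, rpm = 8732 → n = rpm/60 = 145.533333 rev/s
J = V / (n·D) = 39.76 / (145.533333 × 0.655) = 0.417102
regime bands: climb J<0.6351 | cruise [0.6351, 1.2702) | windmill J≥1.2702
J = 0.4171 → climb

J = 0.4171, regime = climb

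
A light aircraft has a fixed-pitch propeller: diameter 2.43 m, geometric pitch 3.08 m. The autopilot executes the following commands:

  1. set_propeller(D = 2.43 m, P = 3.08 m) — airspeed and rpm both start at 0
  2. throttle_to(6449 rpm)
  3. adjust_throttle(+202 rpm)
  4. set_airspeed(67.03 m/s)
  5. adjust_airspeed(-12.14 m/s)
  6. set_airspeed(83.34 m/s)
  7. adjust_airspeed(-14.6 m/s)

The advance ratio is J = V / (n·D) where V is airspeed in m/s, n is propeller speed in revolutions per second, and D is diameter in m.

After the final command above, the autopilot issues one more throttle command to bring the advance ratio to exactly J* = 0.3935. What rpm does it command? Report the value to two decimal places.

rpm = 4313.30

set_propeller: D = 2.43 m, P = 3.08 m (p = P/D = 1.267490); state ← (V=0, rpm=0)
throttle_to(6449): rpm ← 6449
adjust_throttle(+202): rpm ← 6449 +202 = 6651
set_airspeed(67.03): V ← 67.03 m/s
adjust_airspeed(-12.14): V ← 67.03 -12.14 = 54.89 m/s
set_airspeed(83.34): V ← 83.34 m/s
adjust_airspeed(-14.6): V ← 83.34 -14.6 = 68.74 m/s
final state: V = 68.74 m/s, rpm = 6651 → n = rpm/60 = 110.850000 rev/s
target J* = 0.3935; solve J* = V/(n·D) for n: n = V/(J*·D) = 68.74/(0.3935 × 2.43) = 71.888350 rev/s
rpm = 60·n = 4313.301018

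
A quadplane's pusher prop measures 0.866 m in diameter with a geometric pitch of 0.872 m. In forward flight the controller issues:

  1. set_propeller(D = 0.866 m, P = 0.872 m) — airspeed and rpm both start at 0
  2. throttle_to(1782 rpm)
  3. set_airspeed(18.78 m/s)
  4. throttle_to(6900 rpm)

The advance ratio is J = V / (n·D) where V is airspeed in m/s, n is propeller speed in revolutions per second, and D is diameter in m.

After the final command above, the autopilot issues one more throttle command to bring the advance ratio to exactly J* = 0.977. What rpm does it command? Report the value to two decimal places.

set_propeller: D = 0.866 m, P = 0.872 m (p = P/D = 1.006928); state ← (V=0, rpm=0)
throttle_to(1782): rpm ← 1782
set_airspeed(18.78): V ← 18.78 m/s
throttle_to(6900): rpm ← 6900
final state: V = 18.78 m/s, rpm = 6900 → n = rpm/60 = 115.000000 rev/s
target J* = 0.977; solve J* = V/(n·D) for n: n = V/(J*·D) = 18.78/(0.977 × 0.866) = 22.196430 rev/s
rpm = 60·n = 1331.785808

rpm = 1331.79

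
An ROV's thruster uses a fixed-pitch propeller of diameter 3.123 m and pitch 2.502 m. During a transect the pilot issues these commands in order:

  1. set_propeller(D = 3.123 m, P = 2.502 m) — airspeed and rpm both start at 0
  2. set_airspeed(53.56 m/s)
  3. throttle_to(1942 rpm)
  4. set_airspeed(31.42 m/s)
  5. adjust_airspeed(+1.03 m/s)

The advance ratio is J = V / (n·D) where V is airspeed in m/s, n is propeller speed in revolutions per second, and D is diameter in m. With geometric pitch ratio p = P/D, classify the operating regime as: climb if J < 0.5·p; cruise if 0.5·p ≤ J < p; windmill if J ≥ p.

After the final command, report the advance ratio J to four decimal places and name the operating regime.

set_propeller: D = 3.123 m, P = 2.502 m (p = P/D = 0.801153); state ← (V=0, rpm=0)
set_airspeed(53.56): V ← 53.56 m/s
throttle_to(1942): rpm ← 1942
set_airspeed(31.42): V ← 31.42 m/s
adjust_airspeed(+1.03): V ← 31.42 +1.03 = 32.45 m/s
final state: V = 32.45 m/s, rpm = 1942 → n = rpm/60 = 32.366667 rev/s
J = V / (n·D) = 32.45 / (32.366667 × 3.123) = 0.321029
regime bands: climb J<0.4006 | cruise [0.4006, 0.8012) | windmill J≥0.8012
J = 0.3210 → climb

J = 0.3210, regime = climb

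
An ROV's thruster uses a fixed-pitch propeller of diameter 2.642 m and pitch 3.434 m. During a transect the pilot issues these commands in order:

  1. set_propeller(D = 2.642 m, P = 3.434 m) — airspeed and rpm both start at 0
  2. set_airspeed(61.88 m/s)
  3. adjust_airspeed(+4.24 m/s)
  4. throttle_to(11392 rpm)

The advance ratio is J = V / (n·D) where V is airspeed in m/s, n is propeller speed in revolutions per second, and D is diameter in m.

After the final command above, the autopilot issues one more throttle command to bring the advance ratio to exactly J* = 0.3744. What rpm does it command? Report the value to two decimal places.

rpm = 4010.66

set_propeller: D = 2.642 m, P = 3.434 m (p = P/D = 1.299773); state ← (V=0, rpm=0)
set_airspeed(61.88): V ← 61.88 m/s
adjust_airspeed(+4.24): V ← 61.88 +4.24 = 66.12 m/s
throttle_to(11392): rpm ← 11392
final state: V = 66.12 m/s, rpm = 11392 → n = rpm/60 = 189.866667 rev/s
target J* = 0.3744; solve J* = V/(n·D) for n: n = V/(J*·D) = 66.12/(0.3744 × 2.642) = 66.844271 rev/s
rpm = 60·n = 4010.656263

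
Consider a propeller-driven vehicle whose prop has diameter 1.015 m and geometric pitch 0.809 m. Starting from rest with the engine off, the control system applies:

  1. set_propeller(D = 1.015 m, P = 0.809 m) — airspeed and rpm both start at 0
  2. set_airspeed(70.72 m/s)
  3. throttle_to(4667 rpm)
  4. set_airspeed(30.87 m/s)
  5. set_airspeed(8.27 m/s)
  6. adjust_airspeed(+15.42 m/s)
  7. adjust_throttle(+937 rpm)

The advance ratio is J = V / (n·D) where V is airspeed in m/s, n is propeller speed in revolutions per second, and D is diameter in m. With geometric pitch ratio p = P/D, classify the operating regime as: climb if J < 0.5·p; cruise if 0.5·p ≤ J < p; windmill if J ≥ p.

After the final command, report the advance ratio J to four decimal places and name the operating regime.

J = 0.2499, regime = climb

set_propeller: D = 1.015 m, P = 0.809 m (p = P/D = 0.797044); state ← (V=0, rpm=0)
set_airspeed(70.72): V ← 70.72 m/s
throttle_to(4667): rpm ← 4667
set_airspeed(30.87): V ← 30.87 m/s
set_airspeed(8.27): V ← 8.27 m/s
adjust_airspeed(+15.42): V ← 8.27 +15.42 = 23.69 m/s
adjust_throttle(+937): rpm ← 4667 +937 = 5604
final state: V = 23.69 m/s, rpm = 5604 → n = rpm/60 = 93.400000 rev/s
J = V / (n·D) = 23.69 / (93.400000 × 1.015) = 0.249892
regime bands: climb J<0.3985 | cruise [0.3985, 0.7970) | windmill J≥0.7970
J = 0.2499 → climb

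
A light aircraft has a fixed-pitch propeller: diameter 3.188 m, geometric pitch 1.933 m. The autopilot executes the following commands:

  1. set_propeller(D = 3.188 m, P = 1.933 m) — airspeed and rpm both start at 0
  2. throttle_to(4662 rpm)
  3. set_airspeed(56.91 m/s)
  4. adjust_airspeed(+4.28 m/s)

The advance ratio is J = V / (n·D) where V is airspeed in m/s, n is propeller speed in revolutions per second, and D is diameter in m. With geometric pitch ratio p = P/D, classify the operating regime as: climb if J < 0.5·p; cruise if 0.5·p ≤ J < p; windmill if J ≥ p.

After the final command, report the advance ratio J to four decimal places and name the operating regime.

set_propeller: D = 3.188 m, P = 1.933 m (p = P/D = 0.606336); state ← (V=0, rpm=0)
throttle_to(4662): rpm ← 4662
set_airspeed(56.91): V ← 56.91 m/s
adjust_airspeed(+4.28): V ← 56.91 +4.28 = 61.19 m/s
final state: V = 61.19 m/s, rpm = 4662 → n = rpm/60 = 77.700000 rev/s
J = V / (n·D) = 61.19 / (77.700000 × 3.188) = 0.247025
regime bands: climb J<0.3032 | cruise [0.3032, 0.6063) | windmill J≥0.6063
J = 0.2470 → climb

J = 0.2470, regime = climb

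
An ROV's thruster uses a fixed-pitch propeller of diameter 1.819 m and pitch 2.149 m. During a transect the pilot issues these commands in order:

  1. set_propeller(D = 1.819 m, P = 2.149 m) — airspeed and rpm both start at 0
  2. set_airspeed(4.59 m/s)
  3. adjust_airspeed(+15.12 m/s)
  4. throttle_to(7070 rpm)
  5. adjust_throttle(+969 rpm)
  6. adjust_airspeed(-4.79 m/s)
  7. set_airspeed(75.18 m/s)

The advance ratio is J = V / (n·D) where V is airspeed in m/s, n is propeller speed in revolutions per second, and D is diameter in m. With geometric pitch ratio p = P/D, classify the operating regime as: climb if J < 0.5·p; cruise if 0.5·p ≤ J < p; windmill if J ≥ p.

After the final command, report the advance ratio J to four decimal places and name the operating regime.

set_propeller: D = 1.819 m, P = 2.149 m (p = P/D = 1.181418); state ← (V=0, rpm=0)
set_airspeed(4.59): V ← 4.59 m/s
adjust_airspeed(+15.12): V ← 4.59 +15.12 = 19.71 m/s
throttle_to(7070): rpm ← 7070
adjust_throttle(+969): rpm ← 7070 +969 = 8039
adjust_airspeed(-4.79): V ← 19.71 -4.79 = 14.92 m/s
set_airspeed(75.18): V ← 75.18 m/s
final state: V = 75.18 m/s, rpm = 8039 → n = rpm/60 = 133.983333 rev/s
J = V / (n·D) = 75.18 / (133.983333 × 1.819) = 0.308474
regime bands: climb J<0.5907 | cruise [0.5907, 1.1814) | windmill J≥1.1814
J = 0.3085 → climb

J = 0.3085, regime = climb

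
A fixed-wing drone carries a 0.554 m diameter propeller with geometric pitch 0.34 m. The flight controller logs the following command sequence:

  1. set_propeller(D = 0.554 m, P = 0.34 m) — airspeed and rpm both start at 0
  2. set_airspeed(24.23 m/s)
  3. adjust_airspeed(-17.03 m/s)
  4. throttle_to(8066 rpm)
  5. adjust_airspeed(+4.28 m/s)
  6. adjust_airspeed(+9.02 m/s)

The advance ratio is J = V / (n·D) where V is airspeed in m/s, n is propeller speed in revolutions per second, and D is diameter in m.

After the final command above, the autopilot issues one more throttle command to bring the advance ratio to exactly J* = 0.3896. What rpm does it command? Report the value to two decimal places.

set_propeller: D = 0.554 m, P = 0.34 m (p = P/D = 0.613718); state ← (V=0, rpm=0)
set_airspeed(24.23): V ← 24.23 m/s
adjust_airspeed(-17.03): V ← 24.23 -17.03 = 7.2 m/s
throttle_to(8066): rpm ← 8066
adjust_airspeed(+4.28): V ← 7.2 +4.28 = 11.48 m/s
adjust_airspeed(+9.02): V ← 11.48 +9.02 = 20.5 m/s
final state: V = 20.5 m/s, rpm = 8066 → n = rpm/60 = 134.433333 rev/s
target J* = 0.3896; solve J* = V/(n·D) for n: n = V/(J*·D) = 20.5/(0.3896 × 0.554) = 94.978465 rev/s
rpm = 60·n = 5698.707922

rpm = 5698.71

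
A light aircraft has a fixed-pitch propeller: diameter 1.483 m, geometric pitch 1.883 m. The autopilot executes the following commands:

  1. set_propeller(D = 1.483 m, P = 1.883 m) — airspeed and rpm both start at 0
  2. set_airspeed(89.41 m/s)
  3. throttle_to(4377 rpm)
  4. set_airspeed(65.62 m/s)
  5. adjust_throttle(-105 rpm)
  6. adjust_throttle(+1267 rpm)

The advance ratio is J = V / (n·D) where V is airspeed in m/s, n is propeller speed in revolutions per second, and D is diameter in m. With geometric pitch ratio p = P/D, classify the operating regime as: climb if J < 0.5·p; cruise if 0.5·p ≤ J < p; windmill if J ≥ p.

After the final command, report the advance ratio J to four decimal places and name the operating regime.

J = 0.4793, regime = climb

set_propeller: D = 1.483 m, P = 1.883 m (p = P/D = 1.269724); state ← (V=0, rpm=0)
set_airspeed(89.41): V ← 89.41 m/s
throttle_to(4377): rpm ← 4377
set_airspeed(65.62): V ← 65.62 m/s
adjust_throttle(-105): rpm ← 4377 -105 = 4272
adjust_throttle(+1267): rpm ← 4272 +1267 = 5539
final state: V = 65.62 m/s, rpm = 5539 → n = rpm/60 = 92.316667 rev/s
J = V / (n·D) = 65.62 / (92.316667 × 1.483) = 0.479308
regime bands: climb J<0.6349 | cruise [0.6349, 1.2697) | windmill J≥1.2697
J = 0.4793 → climb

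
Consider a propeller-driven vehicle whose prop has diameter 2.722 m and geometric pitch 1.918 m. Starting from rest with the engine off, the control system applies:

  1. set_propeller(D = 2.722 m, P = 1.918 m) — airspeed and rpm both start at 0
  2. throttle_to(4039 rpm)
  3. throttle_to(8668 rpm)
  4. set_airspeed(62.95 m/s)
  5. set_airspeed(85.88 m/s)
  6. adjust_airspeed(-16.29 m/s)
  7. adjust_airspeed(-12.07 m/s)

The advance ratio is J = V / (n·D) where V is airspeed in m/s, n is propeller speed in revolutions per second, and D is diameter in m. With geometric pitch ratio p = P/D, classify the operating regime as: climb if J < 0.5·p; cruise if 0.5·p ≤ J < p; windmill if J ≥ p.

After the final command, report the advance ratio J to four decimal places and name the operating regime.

J = 0.1463, regime = climb

set_propeller: D = 2.722 m, P = 1.918 m (p = P/D = 0.704629); state ← (V=0, rpm=0)
throttle_to(4039): rpm ← 4039
throttle_to(8668): rpm ← 8668
set_airspeed(62.95): V ← 62.95 m/s
set_airspeed(85.88): V ← 85.88 m/s
adjust_airspeed(-16.29): V ← 85.88 -16.29 = 69.59 m/s
adjust_airspeed(-12.07): V ← 69.59 -12.07 = 57.52 m/s
final state: V = 57.52 m/s, rpm = 8668 → n = rpm/60 = 144.466667 rev/s
J = V / (n·D) = 57.52 / (144.466667 × 2.722) = 0.146273
regime bands: climb J<0.3523 | cruise [0.3523, 0.7046) | windmill J≥0.7046
J = 0.1463 → climb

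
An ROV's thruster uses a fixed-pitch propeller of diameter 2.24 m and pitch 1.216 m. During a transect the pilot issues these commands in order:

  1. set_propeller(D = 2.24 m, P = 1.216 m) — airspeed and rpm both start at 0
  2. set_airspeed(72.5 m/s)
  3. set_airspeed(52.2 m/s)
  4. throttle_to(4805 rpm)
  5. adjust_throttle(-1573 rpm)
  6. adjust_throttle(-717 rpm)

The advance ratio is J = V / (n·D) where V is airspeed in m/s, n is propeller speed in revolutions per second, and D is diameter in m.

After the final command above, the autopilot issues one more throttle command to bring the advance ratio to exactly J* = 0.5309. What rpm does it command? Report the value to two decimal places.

rpm = 2633.67

set_propeller: D = 2.24 m, P = 1.216 m (p = P/D = 0.542857); state ← (V=0, rpm=0)
set_airspeed(72.5): V ← 72.5 m/s
set_airspeed(52.2): V ← 52.2 m/s
throttle_to(4805): rpm ← 4805
adjust_throttle(-1573): rpm ← 4805 -1573 = 3232
adjust_throttle(-717): rpm ← 3232 -717 = 2515
final state: V = 52.2 m/s, rpm = 2515 → n = rpm/60 = 41.916667 rev/s
target J* = 0.5309; solve J* = V/(n·D) for n: n = V/(J*·D) = 52.2/(0.5309 × 2.24) = 43.894465 rev/s
rpm = 60·n = 2633.667895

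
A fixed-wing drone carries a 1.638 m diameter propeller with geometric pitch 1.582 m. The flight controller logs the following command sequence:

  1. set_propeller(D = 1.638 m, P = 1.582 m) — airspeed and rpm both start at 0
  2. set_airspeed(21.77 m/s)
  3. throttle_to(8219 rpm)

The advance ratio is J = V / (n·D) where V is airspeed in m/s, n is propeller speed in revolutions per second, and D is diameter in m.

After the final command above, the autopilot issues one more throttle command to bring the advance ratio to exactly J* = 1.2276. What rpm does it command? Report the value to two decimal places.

set_propeller: D = 1.638 m, P = 1.582 m (p = P/D = 0.965812); state ← (V=0, rpm=0)
set_airspeed(21.77): V ← 21.77 m/s
throttle_to(8219): rpm ← 8219
final state: V = 21.77 m/s, rpm = 8219 → n = rpm/60 = 136.983333 rev/s
target J* = 1.2276; solve J* = V/(n·D) for n: n = V/(J*·D) = 21.77/(1.2276 × 1.638) = 10.826489 rev/s
rpm = 60·n = 649.589359

rpm = 649.59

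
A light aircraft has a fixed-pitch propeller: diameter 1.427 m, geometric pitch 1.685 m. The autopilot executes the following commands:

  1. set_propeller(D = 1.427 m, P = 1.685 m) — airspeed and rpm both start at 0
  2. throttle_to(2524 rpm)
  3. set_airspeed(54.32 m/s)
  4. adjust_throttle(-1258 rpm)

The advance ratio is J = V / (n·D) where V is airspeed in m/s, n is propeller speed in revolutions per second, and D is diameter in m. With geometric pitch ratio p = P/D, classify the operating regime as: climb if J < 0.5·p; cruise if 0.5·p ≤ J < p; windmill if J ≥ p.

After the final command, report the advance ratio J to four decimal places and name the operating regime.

set_propeller: D = 1.427 m, P = 1.685 m (p = P/D = 1.180799); state ← (V=0, rpm=0)
throttle_to(2524): rpm ← 2524
set_airspeed(54.32): V ← 54.32 m/s
adjust_throttle(-1258): rpm ← 2524 -1258 = 1266
final state: V = 54.32 m/s, rpm = 1266 → n = rpm/60 = 21.100000 rev/s
J = V / (n·D) = 54.32 / (21.100000 × 1.427) = 1.804070
regime bands: climb J<0.5904 | cruise [0.5904, 1.1808) | windmill J≥1.1808
J = 1.8041 → windmill

J = 1.8041, regime = windmill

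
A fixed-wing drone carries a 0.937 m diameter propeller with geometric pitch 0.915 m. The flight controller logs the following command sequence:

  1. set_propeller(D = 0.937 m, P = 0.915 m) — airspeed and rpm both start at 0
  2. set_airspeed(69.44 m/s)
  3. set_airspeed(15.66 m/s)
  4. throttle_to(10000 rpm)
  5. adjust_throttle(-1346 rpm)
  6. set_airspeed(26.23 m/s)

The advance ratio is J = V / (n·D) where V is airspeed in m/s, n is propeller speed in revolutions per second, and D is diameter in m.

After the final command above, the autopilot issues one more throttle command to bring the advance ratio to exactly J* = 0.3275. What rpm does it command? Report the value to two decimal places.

rpm = 5128.60

set_propeller: D = 0.937 m, P = 0.915 m (p = P/D = 0.976521); state ← (V=0, rpm=0)
set_airspeed(69.44): V ← 69.44 m/s
set_airspeed(15.66): V ← 15.66 m/s
throttle_to(10000): rpm ← 10000
adjust_throttle(-1346): rpm ← 10000 -1346 = 8654
set_airspeed(26.23): V ← 26.23 m/s
final state: V = 26.23 m/s, rpm = 8654 → n = rpm/60 = 144.233333 rev/s
target J* = 0.3275; solve J* = V/(n·D) for n: n = V/(J*·D) = 26.23/(0.3275 × 0.937) = 85.476631 rev/s
rpm = 60·n = 5128.597848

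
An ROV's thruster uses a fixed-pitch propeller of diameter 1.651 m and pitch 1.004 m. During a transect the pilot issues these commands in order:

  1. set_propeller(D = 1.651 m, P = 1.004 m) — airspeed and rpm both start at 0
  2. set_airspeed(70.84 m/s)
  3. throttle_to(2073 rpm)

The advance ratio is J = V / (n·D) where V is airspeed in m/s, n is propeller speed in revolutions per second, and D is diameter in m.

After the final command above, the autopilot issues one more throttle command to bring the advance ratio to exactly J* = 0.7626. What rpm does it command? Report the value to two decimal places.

rpm = 3375.87

set_propeller: D = 1.651 m, P = 1.004 m (p = P/D = 0.608116); state ← (V=0, rpm=0)
set_airspeed(70.84): V ← 70.84 m/s
throttle_to(2073): rpm ← 2073
final state: V = 70.84 m/s, rpm = 2073 → n = rpm/60 = 34.550000 rev/s
target J* = 0.7626; solve J* = V/(n·D) for n: n = V/(J*·D) = 70.84/(0.7626 × 1.651) = 56.264528 rev/s
rpm = 60·n = 3375.871667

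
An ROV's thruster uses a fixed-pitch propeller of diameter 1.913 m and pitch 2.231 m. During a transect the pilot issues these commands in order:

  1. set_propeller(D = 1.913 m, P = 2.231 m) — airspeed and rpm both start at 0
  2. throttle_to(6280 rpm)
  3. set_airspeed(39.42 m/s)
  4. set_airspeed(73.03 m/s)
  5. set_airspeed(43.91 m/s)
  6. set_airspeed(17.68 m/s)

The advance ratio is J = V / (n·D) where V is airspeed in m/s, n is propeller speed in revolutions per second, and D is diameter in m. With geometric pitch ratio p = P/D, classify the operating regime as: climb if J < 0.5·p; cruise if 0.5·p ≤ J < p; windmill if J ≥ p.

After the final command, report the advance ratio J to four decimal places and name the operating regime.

J = 0.0883, regime = climb

set_propeller: D = 1.913 m, P = 2.231 m (p = P/D = 1.166231); state ← (V=0, rpm=0)
throttle_to(6280): rpm ← 6280
set_airspeed(39.42): V ← 39.42 m/s
set_airspeed(73.03): V ← 73.03 m/s
set_airspeed(43.91): V ← 43.91 m/s
set_airspeed(17.68): V ← 17.68 m/s
final state: V = 17.68 m/s, rpm = 6280 → n = rpm/60 = 104.666667 rev/s
J = V / (n·D) = 17.68 / (104.666667 × 1.913) = 0.088300
regime bands: climb J<0.5831 | cruise [0.5831, 1.1662) | windmill J≥1.1662
J = 0.0883 → climb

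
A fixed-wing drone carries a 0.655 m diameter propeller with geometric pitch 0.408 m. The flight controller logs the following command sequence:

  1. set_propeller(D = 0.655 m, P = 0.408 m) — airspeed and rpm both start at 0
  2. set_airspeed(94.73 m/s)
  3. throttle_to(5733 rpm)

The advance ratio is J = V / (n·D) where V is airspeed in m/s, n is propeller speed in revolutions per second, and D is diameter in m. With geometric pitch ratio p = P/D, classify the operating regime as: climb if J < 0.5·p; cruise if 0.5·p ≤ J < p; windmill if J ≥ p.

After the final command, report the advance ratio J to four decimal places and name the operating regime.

set_propeller: D = 0.655 m, P = 0.408 m (p = P/D = 0.622901); state ← (V=0, rpm=0)
set_airspeed(94.73): V ← 94.73 m/s
throttle_to(5733): rpm ← 5733
final state: V = 94.73 m/s, rpm = 5733 → n = rpm/60 = 95.550000 rev/s
J = V / (n·D) = 94.73 / (95.550000 × 0.655) = 1.513615
regime bands: climb J<0.3115 | cruise [0.3115, 0.6229) | windmill J≥0.6229
J = 1.5136 → windmill

J = 1.5136, regime = windmill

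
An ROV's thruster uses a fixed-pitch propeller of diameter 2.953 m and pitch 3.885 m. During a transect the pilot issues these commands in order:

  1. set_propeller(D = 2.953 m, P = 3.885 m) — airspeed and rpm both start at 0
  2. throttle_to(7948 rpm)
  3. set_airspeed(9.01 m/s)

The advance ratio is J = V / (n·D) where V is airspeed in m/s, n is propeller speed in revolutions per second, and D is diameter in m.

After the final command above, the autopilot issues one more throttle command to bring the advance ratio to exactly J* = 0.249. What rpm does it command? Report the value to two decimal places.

rpm = 735.21

set_propeller: D = 2.953 m, P = 3.885 m (p = P/D = 1.315611); state ← (V=0, rpm=0)
throttle_to(7948): rpm ← 7948
set_airspeed(9.01): V ← 9.01 m/s
final state: V = 9.01 m/s, rpm = 7948 → n = rpm/60 = 132.466667 rev/s
target J* = 0.249; solve J* = V/(n·D) for n: n = V/(J*·D) = 9.01/(0.249 × 2.953) = 12.253552 rev/s
rpm = 60·n = 735.213118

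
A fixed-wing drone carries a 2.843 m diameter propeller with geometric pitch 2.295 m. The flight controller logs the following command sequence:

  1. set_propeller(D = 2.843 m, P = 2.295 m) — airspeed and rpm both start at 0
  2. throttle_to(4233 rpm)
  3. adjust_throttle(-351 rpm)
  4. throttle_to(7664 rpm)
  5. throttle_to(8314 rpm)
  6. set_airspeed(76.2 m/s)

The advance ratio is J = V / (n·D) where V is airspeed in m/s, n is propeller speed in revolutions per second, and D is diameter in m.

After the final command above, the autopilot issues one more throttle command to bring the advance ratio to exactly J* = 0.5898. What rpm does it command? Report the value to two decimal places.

rpm = 2726.62

set_propeller: D = 2.843 m, P = 2.295 m (p = P/D = 0.807246); state ← (V=0, rpm=0)
throttle_to(4233): rpm ← 4233
adjust_throttle(-351): rpm ← 4233 -351 = 3882
throttle_to(7664): rpm ← 7664
throttle_to(8314): rpm ← 8314
set_airspeed(76.2): V ← 76.2 m/s
final state: V = 76.2 m/s, rpm = 8314 → n = rpm/60 = 138.566667 rev/s
target J* = 0.5898; solve J* = V/(n·D) for n: n = V/(J*·D) = 76.2/(0.5898 × 2.843) = 45.443664 rev/s
rpm = 60·n = 2726.619861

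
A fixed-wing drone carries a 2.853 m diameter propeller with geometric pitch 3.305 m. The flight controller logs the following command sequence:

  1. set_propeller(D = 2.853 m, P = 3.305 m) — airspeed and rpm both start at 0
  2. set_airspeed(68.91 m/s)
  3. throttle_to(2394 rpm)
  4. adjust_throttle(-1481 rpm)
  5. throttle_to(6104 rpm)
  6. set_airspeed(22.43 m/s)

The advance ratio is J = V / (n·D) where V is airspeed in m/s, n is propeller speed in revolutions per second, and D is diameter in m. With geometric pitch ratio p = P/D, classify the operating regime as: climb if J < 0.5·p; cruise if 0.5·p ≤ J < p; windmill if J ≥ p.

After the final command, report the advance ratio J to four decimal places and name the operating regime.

J = 0.0773, regime = climb

set_propeller: D = 2.853 m, P = 3.305 m (p = P/D = 1.158430); state ← (V=0, rpm=0)
set_airspeed(68.91): V ← 68.91 m/s
throttle_to(2394): rpm ← 2394
adjust_throttle(-1481): rpm ← 2394 -1481 = 913
throttle_to(6104): rpm ← 6104
set_airspeed(22.43): V ← 22.43 m/s
final state: V = 22.43 m/s, rpm = 6104 → n = rpm/60 = 101.733333 rev/s
J = V / (n·D) = 22.43 / (101.733333 × 2.853) = 0.077279
regime bands: climb J<0.5792 | cruise [0.5792, 1.1584) | windmill J≥1.1584
J = 0.0773 → climb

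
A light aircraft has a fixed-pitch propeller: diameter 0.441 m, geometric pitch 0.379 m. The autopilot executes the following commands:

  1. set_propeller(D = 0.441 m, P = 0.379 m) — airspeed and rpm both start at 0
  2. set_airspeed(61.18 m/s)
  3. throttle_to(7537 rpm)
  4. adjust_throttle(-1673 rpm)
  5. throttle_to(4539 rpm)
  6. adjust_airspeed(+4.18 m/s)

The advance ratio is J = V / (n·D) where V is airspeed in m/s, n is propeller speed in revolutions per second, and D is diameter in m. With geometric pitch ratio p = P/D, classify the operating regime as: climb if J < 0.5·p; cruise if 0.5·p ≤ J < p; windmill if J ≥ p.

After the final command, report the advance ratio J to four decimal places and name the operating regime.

J = 1.9591, regime = windmill

set_propeller: D = 0.441 m, P = 0.379 m (p = P/D = 0.859410); state ← (V=0, rpm=0)
set_airspeed(61.18): V ← 61.18 m/s
throttle_to(7537): rpm ← 7537
adjust_throttle(-1673): rpm ← 7537 -1673 = 5864
throttle_to(4539): rpm ← 4539
adjust_airspeed(+4.18): V ← 61.18 +4.18 = 65.36 m/s
final state: V = 65.36 m/s, rpm = 4539 → n = rpm/60 = 75.650000 rev/s
J = V / (n·D) = 65.36 / (75.650000 × 0.441) = 1.959136
regime bands: climb J<0.4297 | cruise [0.4297, 0.8594) | windmill J≥0.8594
J = 1.9591 → windmill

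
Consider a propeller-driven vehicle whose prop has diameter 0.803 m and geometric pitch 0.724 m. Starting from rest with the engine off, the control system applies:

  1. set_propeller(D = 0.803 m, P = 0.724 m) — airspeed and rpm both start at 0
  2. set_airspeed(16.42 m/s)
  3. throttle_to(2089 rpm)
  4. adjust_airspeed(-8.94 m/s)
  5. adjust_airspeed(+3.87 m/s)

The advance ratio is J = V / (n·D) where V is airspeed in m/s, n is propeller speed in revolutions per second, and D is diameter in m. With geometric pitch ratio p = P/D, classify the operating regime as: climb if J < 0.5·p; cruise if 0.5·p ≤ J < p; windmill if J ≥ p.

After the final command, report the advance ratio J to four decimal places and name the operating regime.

J = 0.4060, regime = climb

set_propeller: D = 0.803 m, P = 0.724 m (p = P/D = 0.901619); state ← (V=0, rpm=0)
set_airspeed(16.42): V ← 16.42 m/s
throttle_to(2089): rpm ← 2089
adjust_airspeed(-8.94): V ← 16.42 -8.94 = 7.48 m/s
adjust_airspeed(+3.87): V ← 7.48 +3.87 = 11.35 m/s
final state: V = 11.35 m/s, rpm = 2089 → n = rpm/60 = 34.816667 rev/s
J = V / (n·D) = 11.35 / (34.816667 × 0.803) = 0.405969
regime bands: climb J<0.4508 | cruise [0.4508, 0.9016) | windmill J≥0.9016
J = 0.4060 → climb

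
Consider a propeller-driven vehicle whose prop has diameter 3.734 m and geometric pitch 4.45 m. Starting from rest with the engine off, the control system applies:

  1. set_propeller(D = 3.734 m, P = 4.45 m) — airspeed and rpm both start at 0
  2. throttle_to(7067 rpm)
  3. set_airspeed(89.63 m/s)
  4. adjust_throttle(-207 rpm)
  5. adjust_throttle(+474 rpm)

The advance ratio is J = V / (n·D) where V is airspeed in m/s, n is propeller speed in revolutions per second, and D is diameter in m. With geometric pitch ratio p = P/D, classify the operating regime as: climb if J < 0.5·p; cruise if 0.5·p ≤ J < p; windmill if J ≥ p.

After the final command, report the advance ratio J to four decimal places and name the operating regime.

J = 0.1964, regime = climb

set_propeller: D = 3.734 m, P = 4.45 m (p = P/D = 1.191751); state ← (V=0, rpm=0)
throttle_to(7067): rpm ← 7067
set_airspeed(89.63): V ← 89.63 m/s
adjust_throttle(-207): rpm ← 7067 -207 = 6860
adjust_throttle(+474): rpm ← 6860 +474 = 7334
final state: V = 89.63 m/s, rpm = 7334 → n = rpm/60 = 122.233333 rev/s
J = V / (n·D) = 89.63 / (122.233333 × 3.734) = 0.196376
regime bands: climb J<0.5959 | cruise [0.5959, 1.1918) | windmill J≥1.1918
J = 0.1964 → climb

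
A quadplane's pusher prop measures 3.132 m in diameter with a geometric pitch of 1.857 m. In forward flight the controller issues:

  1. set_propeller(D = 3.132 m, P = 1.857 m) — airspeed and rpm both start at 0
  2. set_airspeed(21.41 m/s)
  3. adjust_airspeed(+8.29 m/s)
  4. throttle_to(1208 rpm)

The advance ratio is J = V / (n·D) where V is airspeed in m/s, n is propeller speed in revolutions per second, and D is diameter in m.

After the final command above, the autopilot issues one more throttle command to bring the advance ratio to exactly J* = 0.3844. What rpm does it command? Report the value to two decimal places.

set_propeller: D = 3.132 m, P = 1.857 m (p = P/D = 0.592912); state ← (V=0, rpm=0)
set_airspeed(21.41): V ← 21.41 m/s
adjust_airspeed(+8.29): V ← 21.41 +8.29 = 29.7 m/s
throttle_to(1208): rpm ← 1208
final state: V = 29.7 m/s, rpm = 1208 → n = rpm/60 = 20.133333 rev/s
target J* = 0.3844; solve J* = V/(n·D) for n: n = V/(J*·D) = 29.7/(0.3844 × 3.132) = 24.668987 rev/s
rpm = 60·n = 1480.139223

rpm = 1480.14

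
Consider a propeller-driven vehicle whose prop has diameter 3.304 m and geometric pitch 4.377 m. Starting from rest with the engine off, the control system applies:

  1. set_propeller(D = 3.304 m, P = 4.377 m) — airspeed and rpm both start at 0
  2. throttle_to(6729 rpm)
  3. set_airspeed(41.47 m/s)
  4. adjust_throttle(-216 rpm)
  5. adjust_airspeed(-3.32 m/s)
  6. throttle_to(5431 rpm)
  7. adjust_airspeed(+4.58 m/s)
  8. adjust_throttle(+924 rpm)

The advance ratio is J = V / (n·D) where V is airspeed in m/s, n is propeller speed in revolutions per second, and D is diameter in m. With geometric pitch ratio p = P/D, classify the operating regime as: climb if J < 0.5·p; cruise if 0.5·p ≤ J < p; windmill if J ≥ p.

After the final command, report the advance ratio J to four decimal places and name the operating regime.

J = 0.1221, regime = climb

set_propeller: D = 3.304 m, P = 4.377 m (p = P/D = 1.324758); state ← (V=0, rpm=0)
throttle_to(6729): rpm ← 6729
set_airspeed(41.47): V ← 41.47 m/s
adjust_throttle(-216): rpm ← 6729 -216 = 6513
adjust_airspeed(-3.32): V ← 41.47 -3.32 = 38.15 m/s
throttle_to(5431): rpm ← 5431
adjust_airspeed(+4.58): V ← 38.15 +4.58 = 42.73 m/s
adjust_throttle(+924): rpm ← 5431 +924 = 6355
final state: V = 42.73 m/s, rpm = 6355 → n = rpm/60 = 105.916667 rev/s
J = V / (n·D) = 42.73 / (105.916667 × 3.304) = 0.122104
regime bands: climb J<0.6624 | cruise [0.6624, 1.3248) | windmill J≥1.3248
J = 0.1221 → climb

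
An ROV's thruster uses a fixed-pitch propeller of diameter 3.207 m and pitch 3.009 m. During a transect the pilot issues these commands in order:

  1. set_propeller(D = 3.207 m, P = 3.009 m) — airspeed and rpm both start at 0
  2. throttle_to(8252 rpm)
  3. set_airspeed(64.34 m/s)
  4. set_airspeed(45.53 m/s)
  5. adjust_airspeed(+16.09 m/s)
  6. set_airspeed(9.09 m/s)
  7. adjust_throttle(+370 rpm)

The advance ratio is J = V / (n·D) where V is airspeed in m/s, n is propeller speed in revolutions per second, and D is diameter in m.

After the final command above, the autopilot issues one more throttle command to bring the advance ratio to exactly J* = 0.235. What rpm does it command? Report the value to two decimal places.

set_propeller: D = 3.207 m, P = 3.009 m (p = P/D = 0.938260); state ← (V=0, rpm=0)
throttle_to(8252): rpm ← 8252
set_airspeed(64.34): V ← 64.34 m/s
set_airspeed(45.53): V ← 45.53 m/s
adjust_airspeed(+16.09): V ← 45.53 +16.09 = 61.62 m/s
set_airspeed(9.09): V ← 9.09 m/s
adjust_throttle(+370): rpm ← 8252 +370 = 8622
final state: V = 9.09 m/s, rpm = 8622 → n = rpm/60 = 143.700000 rev/s
target J* = 0.235; solve J* = V/(n·D) for n: n = V/(J*·D) = 9.09/(0.235 × 3.207) = 12.061382 rev/s
rpm = 60·n = 723.682901

rpm = 723.68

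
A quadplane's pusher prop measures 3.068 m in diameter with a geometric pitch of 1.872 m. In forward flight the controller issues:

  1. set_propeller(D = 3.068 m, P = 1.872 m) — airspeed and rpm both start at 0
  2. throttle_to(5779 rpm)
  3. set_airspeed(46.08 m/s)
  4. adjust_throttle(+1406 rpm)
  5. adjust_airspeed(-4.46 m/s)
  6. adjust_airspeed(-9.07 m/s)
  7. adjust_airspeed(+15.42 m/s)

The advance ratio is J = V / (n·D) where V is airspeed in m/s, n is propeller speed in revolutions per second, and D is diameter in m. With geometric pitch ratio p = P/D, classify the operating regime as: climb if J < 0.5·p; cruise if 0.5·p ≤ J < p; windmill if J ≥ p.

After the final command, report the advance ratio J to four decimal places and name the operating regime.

set_propeller: D = 3.068 m, P = 1.872 m (p = P/D = 0.610169); state ← (V=0, rpm=0)
throttle_to(5779): rpm ← 5779
set_airspeed(46.08): V ← 46.08 m/s
adjust_throttle(+1406): rpm ← 5779 +1406 = 7185
adjust_airspeed(-4.46): V ← 46.08 -4.46 = 41.62 m/s
adjust_airspeed(-9.07): V ← 41.62 -9.07 = 32.55 m/s
adjust_airspeed(+15.42): V ← 32.55 +15.42 = 47.97 m/s
final state: V = 47.97 m/s, rpm = 7185 → n = rpm/60 = 119.750000 rev/s
J = V / (n·D) = 47.97 / (119.750000 × 3.068) = 0.130569
regime bands: climb J<0.3051 | cruise [0.3051, 0.6102) | windmill J≥0.6102
J = 0.1306 → climb

J = 0.1306, regime = climb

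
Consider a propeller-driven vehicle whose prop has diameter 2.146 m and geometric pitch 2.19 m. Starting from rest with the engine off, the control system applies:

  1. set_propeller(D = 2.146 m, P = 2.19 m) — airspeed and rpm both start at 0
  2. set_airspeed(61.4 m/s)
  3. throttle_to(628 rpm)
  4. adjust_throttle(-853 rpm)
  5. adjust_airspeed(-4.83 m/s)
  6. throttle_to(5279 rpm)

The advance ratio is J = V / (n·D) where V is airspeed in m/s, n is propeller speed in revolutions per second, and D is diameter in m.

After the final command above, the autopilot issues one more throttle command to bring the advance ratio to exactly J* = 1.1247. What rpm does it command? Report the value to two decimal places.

set_propeller: D = 2.146 m, P = 2.19 m (p = P/D = 1.020503); state ← (V=0, rpm=0)
set_airspeed(61.4): V ← 61.4 m/s
throttle_to(628): rpm ← 628
adjust_throttle(-853): rpm ← 628 -853 = -225
adjust_airspeed(-4.83): V ← 61.4 -4.83 = 56.57 m/s
throttle_to(5279): rpm ← 5279
final state: V = 56.57 m/s, rpm = 5279 → n = rpm/60 = 87.983333 rev/s
target J* = 1.1247; solve J* = V/(n·D) for n: n = V/(J*·D) = 56.57/(1.1247 × 2.146) = 23.437958 rev/s
rpm = 60·n = 1406.277462

rpm = 1406.28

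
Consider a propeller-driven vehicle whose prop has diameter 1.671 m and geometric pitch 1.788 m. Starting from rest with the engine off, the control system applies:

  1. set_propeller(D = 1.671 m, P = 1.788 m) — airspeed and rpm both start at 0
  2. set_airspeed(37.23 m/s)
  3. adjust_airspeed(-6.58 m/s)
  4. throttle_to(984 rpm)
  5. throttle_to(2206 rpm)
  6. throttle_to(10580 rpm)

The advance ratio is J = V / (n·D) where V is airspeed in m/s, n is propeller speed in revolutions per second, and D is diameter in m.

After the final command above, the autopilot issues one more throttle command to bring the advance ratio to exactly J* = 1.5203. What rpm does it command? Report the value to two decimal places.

rpm = 723.90

set_propeller: D = 1.671 m, P = 1.788 m (p = P/D = 1.070018); state ← (V=0, rpm=0)
set_airspeed(37.23): V ← 37.23 m/s
adjust_airspeed(-6.58): V ← 37.23 -6.58 = 30.65 m/s
throttle_to(984): rpm ← 984
throttle_to(2206): rpm ← 2206
throttle_to(10580): rpm ← 10580
final state: V = 30.65 m/s, rpm = 10580 → n = rpm/60 = 176.333333 rev/s
target J* = 1.5203; solve J* = V/(n·D) for n: n = V/(J*·D) = 30.65/(1.5203 × 1.671) = 12.064928 rev/s
rpm = 60·n = 723.895678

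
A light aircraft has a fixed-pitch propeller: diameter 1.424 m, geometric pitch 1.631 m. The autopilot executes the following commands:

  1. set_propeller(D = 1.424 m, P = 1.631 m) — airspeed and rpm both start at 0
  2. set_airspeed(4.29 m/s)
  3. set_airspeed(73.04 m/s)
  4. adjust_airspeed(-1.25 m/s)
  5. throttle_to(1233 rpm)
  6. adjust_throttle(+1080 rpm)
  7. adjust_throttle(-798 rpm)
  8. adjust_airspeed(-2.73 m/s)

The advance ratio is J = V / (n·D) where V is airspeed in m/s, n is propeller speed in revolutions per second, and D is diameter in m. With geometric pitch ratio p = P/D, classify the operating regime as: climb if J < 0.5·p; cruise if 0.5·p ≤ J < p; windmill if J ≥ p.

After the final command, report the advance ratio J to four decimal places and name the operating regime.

set_propeller: D = 1.424 m, P = 1.631 m (p = P/D = 1.145365); state ← (V=0, rpm=0)
set_airspeed(4.29): V ← 4.29 m/s
set_airspeed(73.04): V ← 73.04 m/s
adjust_airspeed(-1.25): V ← 73.04 -1.25 = 71.79 m/s
throttle_to(1233): rpm ← 1233
adjust_throttle(+1080): rpm ← 1233 +1080 = 2313
adjust_throttle(-798): rpm ← 2313 -798 = 1515
adjust_airspeed(-2.73): V ← 71.79 -2.73 = 69.06 m/s
final state: V = 69.06 m/s, rpm = 1515 → n = rpm/60 = 25.250000 rev/s
J = V / (n·D) = 69.06 / (25.250000 × 1.424) = 1.920681
regime bands: climb J<0.5727 | cruise [0.5727, 1.1454) | windmill J≥1.1454
J = 1.9207 → windmill

J = 1.9207, regime = windmill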